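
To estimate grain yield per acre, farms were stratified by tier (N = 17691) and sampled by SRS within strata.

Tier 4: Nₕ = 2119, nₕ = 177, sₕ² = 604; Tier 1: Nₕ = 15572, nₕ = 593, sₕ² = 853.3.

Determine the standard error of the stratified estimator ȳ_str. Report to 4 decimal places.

1.0570

Var(ȳ_str) = Σₕ Wₕ²(1 − fₕ)sₕ²/nₕ with Wₕ = Nₕ/N, N = 17691.
Tier 4: Wₕ = 0.11977842; term = 0.11977842²·(1 − 0.08352997)·604/177 = 0.044868246.
Tier 1: Wₕ = 0.88022158; term = 0.88022158²·(1 − 0.03808117)·853.3/593 = 1.0724314.
Sum = 1.1172996.
SE = √(1.1172996) = 1.0570.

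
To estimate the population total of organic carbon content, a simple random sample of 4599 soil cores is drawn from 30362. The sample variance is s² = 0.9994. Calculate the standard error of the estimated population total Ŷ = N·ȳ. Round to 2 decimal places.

412.29

Var(Ŷ) = N²·Var(ȳ) = N²·(1 − n/N)·s²/n.
f = 4599/30362 = 0.15147224; Var(ȳ) = 0.84852776·0.9994/4599 = 1.8439197 × 10^-4.
Var(Ŷ) = 30362² · (1.8439197 × 10^-4) = 169981.93.
SE(Ŷ) = √(169981.93) = 412.29.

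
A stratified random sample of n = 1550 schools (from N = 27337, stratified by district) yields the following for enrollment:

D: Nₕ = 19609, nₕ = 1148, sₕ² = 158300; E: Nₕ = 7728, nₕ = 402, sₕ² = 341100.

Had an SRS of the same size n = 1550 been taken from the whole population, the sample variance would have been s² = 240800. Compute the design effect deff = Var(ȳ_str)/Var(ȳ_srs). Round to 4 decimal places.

0.8944

Var(ȳ_str) = Σ Wₕ²(1−fₕ)sₕ²/nₕ with Wₕ = Nₕ/27337:
  D: (19609/27337)²·(1−1148/19609)·158300/1148 = 66.795621
  E: (7728/27337)²·(1−402/7728)·341100/402 = 64.281794
  → Var(ȳ_str) = 131.07742.
Var(ȳ_srs) = (1 − 1550/27337)·240800/1550 = 146.54626.
deff = 131.07742 / 146.54626 = 0.8944.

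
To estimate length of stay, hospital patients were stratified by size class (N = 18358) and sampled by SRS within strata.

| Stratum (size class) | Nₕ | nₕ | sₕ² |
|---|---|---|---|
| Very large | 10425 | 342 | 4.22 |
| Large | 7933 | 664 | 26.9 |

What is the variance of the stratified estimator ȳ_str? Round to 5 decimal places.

0.01078

Var(ȳ_str) = Σₕ Wₕ²(1 − fₕ)sₕ²/nₕ with Wₕ = Nₕ/N, N = 18358.
Very large: Wₕ = 0.56787232; term = 0.56787232²·(1 − 0.03280576)·4.22/342 = 0.0038485882.
Large: Wₕ = 0.43212768; term = 0.43212768²·(1 − 0.08370100)·26.9/664 = 0.0069317931.
Sum = 0.010780381.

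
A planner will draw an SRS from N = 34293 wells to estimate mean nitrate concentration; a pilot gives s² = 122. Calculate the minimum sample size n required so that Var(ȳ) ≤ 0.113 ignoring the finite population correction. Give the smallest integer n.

Without fpc, n₀ = s²/D = 122/0.113 = 1079.6460.
Rounding up, n = 1080.

1080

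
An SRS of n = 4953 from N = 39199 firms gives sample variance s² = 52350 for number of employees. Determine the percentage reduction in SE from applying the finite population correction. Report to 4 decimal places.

6.5310

f = n/N = 4953/39199 = 0.12635526.
SE_no-fpc = √(s²/n) = 3.251054; SE_fpc = √((1−f)s²/n) = 3.0387265.
Ratio = √(1−f) = 0.93468965. Reduction = 100·(1 − 0.93468965) = 6.5310%.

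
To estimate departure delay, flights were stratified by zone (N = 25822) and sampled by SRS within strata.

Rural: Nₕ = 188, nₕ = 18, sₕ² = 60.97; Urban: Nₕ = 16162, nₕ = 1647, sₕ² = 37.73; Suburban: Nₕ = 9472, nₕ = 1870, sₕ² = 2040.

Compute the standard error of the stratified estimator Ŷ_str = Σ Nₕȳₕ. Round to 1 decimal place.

9167.0

Var(Ŷ_str) = Σₕ Nₕ²(1 − fₕ)sₕ²/nₕ.
Rural: 188²·(1 − 18/188)·60.97/18 = 108255.62.
Urban: 16162²·(1 − 1647/16162)·37.73/1647 = 5.3740951 × 10^6.
Suburban: 9472²·(1 − 1870/9472)·2040/1870 = 7.8552157 × 10^7.
Sum = 8.4034508 × 10^7.
SE = √(8.4034508 × 10^7) = 9167.0.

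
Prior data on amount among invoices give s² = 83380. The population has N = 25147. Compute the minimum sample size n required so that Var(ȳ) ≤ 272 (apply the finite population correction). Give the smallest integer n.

Without fpc, n₀ = s²/D = 83380/272 = 306.5441.
With fpc, (1 − n/N)·s²/n ≤ D requires n ≥ n₀/(1 + n₀/N) = 306.5441/(1 + 306.5441/25147) = 302.8523.
Rounding up, n = 303.

303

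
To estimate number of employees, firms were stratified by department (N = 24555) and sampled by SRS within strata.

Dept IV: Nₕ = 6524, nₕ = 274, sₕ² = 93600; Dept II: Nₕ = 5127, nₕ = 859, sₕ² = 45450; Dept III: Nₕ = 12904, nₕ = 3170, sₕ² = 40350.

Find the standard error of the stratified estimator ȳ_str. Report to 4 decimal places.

Var(ȳ_str) = Σₕ Wₕ²(1 − fₕ)sₕ²/nₕ with Wₕ = Nₕ/N, N = 24555.
Dept IV: Wₕ = 0.26568927; term = 0.26568927²·(1 − 0.04199877)·93600/274 = 23.101457.
Dept II: Wₕ = 0.20879658; term = 0.20879658²·(1 − 0.16754437)·45450/859 = 1.9202093.
Dept III: Wₕ = 0.52551415; term = 0.52551415²·(1 − 0.24566026)·40350/3170 = 2.6516738.
Sum = 27.67334.
SE = √(27.67334) = 5.2605.

5.2605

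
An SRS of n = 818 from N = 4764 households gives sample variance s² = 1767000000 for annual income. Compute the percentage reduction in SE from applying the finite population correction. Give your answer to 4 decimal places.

8.9893

f = n/N = 818/4764 = 0.17170445.
SE_no-fpc = √(s²/n) = 1469.7438; SE_fpc = √((1−f)s²/n) = 1337.6247.
Ratio = √(1−f) = 0.91010744. Reduction = 100·(1 − 0.91010744) = 8.9893%.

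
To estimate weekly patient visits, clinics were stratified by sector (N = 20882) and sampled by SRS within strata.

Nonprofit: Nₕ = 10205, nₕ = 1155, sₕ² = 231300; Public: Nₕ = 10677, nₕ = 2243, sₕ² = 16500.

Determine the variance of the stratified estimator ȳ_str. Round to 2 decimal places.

43.93

Var(ȳ_str) = Σₕ Wₕ²(1 − fₕ)sₕ²/nₕ with Wₕ = Nₕ/N, N = 20882.
Nonprofit: Wₕ = 0.48869840; term = 0.48869840²·(1 − 0.11317981)·231300/1155 = 42.414178.
Public: Wₕ = 0.51130160; term = 0.51130160²·(1 − 0.21007774)·16500/2243 = 1.5191244.
Sum = 43.933302.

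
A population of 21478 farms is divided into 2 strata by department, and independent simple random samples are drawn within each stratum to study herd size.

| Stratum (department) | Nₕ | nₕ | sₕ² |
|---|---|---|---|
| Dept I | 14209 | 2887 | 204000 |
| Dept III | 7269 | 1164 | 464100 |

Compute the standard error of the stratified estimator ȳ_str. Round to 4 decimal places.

Var(ȳ_str) = Σₕ Wₕ²(1 − fₕ)sₕ²/nₕ with Wₕ = Nₕ/N, N = 21478.
Dept I: Wₕ = 0.66156067; term = 0.66156067²·(1 − 0.20318108)·204000/2887 = 24.642364.
Dept III: Wₕ = 0.33843933; term = 0.33843933²·(1 − 0.16013207)·464100/1164 = 38.355818.
Sum = 62.998182.
SE = √(62.998182) = 7.9371.

7.9371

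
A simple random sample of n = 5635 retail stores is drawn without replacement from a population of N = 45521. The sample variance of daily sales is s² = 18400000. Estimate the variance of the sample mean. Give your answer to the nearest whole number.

2861

Under SRS without replacement, Var(ȳ) = (1 − f)·s²/n with f = n/N = 5635/45521 = 0.12378902.
Var(ȳ) = (1 − 0.12378902)·18400000/5635 = 0.87621098·3265.3061 = 2861.0971.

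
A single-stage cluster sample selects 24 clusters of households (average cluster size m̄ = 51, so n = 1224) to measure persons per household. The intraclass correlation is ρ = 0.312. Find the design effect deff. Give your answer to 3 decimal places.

16.600

deff = 1 + (51 − 1)·0.312 = 1 + 15.6 = 16.6.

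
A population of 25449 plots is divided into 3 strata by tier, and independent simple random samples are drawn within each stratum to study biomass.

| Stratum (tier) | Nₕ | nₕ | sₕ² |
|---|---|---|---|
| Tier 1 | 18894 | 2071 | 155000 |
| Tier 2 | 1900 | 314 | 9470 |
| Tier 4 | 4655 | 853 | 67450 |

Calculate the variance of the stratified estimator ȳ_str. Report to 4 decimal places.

Var(ȳ_str) = Σₕ Wₕ²(1 − fₕ)sₕ²/nₕ with Wₕ = Nₕ/N, N = 25449.
Tier 1: Wₕ = 0.74242603; term = 0.74242603²·(1 − 0.10961152)·155000/2071 = 36.731403.
Tier 2: Wₕ = 0.07465912; term = 0.07465912²·(1 − 0.16526316)·9470/314 = 0.1403252.
Tier 4: Wₕ = 0.18291485; term = 0.18291485²·(1 − 0.18324382)·67450/853 = 2.1608433.
Sum = 39.032572.

39.0326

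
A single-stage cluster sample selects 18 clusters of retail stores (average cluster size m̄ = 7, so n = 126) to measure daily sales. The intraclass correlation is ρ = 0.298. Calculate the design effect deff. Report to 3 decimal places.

2.788

deff = 1 + (7 − 1)·0.298 = 1 + 1.788 = 2.788.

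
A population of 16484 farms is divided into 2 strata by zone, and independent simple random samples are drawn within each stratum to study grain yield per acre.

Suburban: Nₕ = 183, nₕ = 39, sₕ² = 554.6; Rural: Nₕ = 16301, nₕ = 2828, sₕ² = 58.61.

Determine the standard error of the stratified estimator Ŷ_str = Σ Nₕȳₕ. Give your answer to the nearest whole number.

2220

Var(Ŷ_str) = Σₕ Nₕ²(1 − fₕ)sₕ²/nₕ.
Suburban: 183²·(1 − 39/183)·554.6/39 = 374738.95.
Rural: 16301²·(1 − 2828/16301)·58.61/2828 = 4.5516711 × 10^6.
Sum = 4.9264101 × 10^6.
SE = √(4.9264101 × 10^6) = 2220.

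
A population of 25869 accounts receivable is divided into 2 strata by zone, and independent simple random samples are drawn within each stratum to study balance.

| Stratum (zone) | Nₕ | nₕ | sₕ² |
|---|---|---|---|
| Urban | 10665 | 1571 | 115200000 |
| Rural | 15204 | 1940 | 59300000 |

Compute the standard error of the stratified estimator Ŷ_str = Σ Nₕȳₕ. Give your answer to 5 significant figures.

Var(Ŷ_str) = Σₕ Nₕ²(1 − fₕ)sₕ²/nₕ.
Urban: 10665²·(1 − 1571/10665)·115200000/1571 = 7.1120058 × 10^12.
Rural: 15204²·(1 − 1940/15204)·59300000/1940 = 6.1643223 × 10^12.
Sum = 1.3276328 × 10^13.
SE = √(1.3276328 × 10^13) = 3.6437 × 10^6.

3.6437 × 10^6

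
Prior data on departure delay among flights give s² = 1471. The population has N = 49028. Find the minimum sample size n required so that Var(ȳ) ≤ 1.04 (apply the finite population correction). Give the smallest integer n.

1375

Without fpc, n₀ = s²/D = 1471/1.04 = 1414.4231.
With fpc, (1 − n/N)·s²/n ≤ D requires n ≥ n₀/(1 + n₀/N) = 1414.4231/(1 + 1414.4231/49028) = 1374.7622.
Rounding up, n = 1375.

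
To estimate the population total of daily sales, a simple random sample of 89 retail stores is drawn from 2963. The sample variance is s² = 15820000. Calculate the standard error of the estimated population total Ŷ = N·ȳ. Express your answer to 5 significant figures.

Var(Ŷ) = N²·Var(ȳ) = N²·(1 − n/N)·s²/n.
f = 89/2963 = 0.03003712; Var(ȳ) = 0.96996288·15820000/89 = 172413.63.
Var(Ŷ) = 2963² · 172413.63 = 1.5136829 × 10^12.
SE(Ŷ) = √(1.5136829 × 10^12) = 1.2303 × 10^6.

1.2303 × 10^6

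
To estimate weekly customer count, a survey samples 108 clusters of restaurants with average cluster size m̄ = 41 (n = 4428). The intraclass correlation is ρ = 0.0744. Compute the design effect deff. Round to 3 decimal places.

3.976

deff = 1 + (41 − 1)·0.0744 = 1 + 2.976 = 3.976.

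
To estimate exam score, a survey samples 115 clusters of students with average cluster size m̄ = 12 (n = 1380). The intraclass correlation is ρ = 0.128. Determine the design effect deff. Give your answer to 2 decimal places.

2.41

deff = 1 + (12 − 1)·0.128 = 1 + 1.408 = 2.408.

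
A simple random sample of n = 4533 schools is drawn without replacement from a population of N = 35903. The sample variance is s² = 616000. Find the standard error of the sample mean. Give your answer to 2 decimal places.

Under SRS without replacement, Var(ȳ) = (1 − f)·s²/n with f = n/N = 4533/35903 = 0.12625686.
Var(ȳ) = (1 − 0.12625686)·616000/4533 = 0.87374314·135.89235 = 118.735.
SE(ȳ) = √(118.735) = 10.90.

10.90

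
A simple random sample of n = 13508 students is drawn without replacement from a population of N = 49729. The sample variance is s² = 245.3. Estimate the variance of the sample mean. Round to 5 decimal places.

Under SRS without replacement, Var(ȳ) = (1 − f)·s²/n with f = n/N = 13508/49729 = 0.27163225.
Var(ȳ) = (1 − 0.27163225)·245.3/13508 = 0.72836775·0.018159609 = 0.013226874.

0.01323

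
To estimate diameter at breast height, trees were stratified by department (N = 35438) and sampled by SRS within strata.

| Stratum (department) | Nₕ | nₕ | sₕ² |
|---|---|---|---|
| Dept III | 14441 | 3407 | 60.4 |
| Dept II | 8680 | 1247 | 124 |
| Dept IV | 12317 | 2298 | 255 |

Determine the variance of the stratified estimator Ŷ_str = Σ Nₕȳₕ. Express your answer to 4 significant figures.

Var(Ŷ_str) = Σₕ Nₕ²(1 − fₕ)sₕ²/nₕ.
Dept III: 14441²·(1 − 3407/14441)·60.4/3407 = 2.8248478 × 10^6.
Dept II: 8680²·(1 − 1247/8680)·124/1247 = 6.4156268 × 10^6.
Dept IV: 12317²·(1 − 2298/12317)·255/2298 = 1.3693658 × 10^7.
Sum = 2.2934133 × 10^7.

2.293 × 10^7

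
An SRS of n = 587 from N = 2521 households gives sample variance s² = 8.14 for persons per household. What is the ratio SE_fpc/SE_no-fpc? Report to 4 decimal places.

f = n/N = 587/2521 = 0.23284411.
SE_no-fpc = √(s²/n) = 0.11775874; SE_fpc = √((1−f)s²/n) = 0.10314186.
Ratio = √(1−f) = 0.87587436.

0.8759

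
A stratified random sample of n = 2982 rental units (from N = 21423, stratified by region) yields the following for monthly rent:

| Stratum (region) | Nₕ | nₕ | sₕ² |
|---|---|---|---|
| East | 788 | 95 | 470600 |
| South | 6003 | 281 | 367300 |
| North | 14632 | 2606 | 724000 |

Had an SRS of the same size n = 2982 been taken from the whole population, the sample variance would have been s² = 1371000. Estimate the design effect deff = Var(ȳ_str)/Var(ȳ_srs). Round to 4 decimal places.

Var(ȳ_str) = Σ Wₕ²(1−fₕ)sₕ²/nₕ with Wₕ = Nₕ/21423:
  East: (788/21423)²·(1−95/788)·470600/95 = 5.8942316
  South: (6003/21423)²·(1−281/6003)·367300/281 = 97.829589
  North: (14632/21423)²·(1−2606/14632)·724000/2606 = 106.51934
  → Var(ȳ_str) = 210.24316.
Var(ȳ_srs) = (1 − 2982/21423)·1371000/2982 = 395.76191.
deff = 210.24316 / 395.76191 = 0.5312.

0.5312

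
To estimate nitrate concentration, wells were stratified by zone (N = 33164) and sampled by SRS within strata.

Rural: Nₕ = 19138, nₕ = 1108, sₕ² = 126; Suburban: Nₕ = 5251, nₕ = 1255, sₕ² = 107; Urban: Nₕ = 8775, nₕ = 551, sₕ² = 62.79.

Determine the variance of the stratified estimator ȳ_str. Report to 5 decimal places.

Var(ȳ_str) = Σₕ Wₕ²(1 − fₕ)sₕ²/nₕ with Wₕ = Nₕ/N, N = 33164.
Rural: Wₕ = 0.57707152; term = 0.57707152²·(1 − 0.05789529)·126/1108 = 0.035677076.
Suburban: Wₕ = 0.15833434; term = 0.15833434²·(1 − 0.23900209)·107/1255 = 0.0016265737.
Urban: Wₕ = 0.26459414; term = 0.26459414²·(1 − 0.06279202)·62.79/551 = 0.0074771363.
Sum = 0.044780786.

0.04478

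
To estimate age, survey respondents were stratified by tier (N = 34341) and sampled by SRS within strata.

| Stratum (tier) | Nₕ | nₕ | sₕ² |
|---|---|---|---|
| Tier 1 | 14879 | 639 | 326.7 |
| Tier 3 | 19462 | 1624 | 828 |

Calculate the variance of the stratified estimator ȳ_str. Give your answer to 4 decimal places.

Var(ȳ_str) = Σₕ Wₕ²(1 − fₕ)sₕ²/nₕ with Wₕ = Nₕ/N, N = 34341.
Tier 1: Wₕ = 0.43327218; term = 0.43327218²·(1 − 0.04294643)·326.7/639 = 0.091855705.
Tier 3: Wₕ = 0.56672782; term = 0.56672782²·(1 − 0.08344466)·828/1624 = 0.15009011.
Sum = 0.24194582.

0.2419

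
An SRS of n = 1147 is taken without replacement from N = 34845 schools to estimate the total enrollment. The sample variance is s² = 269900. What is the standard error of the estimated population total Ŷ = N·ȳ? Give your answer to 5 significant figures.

Var(Ŷ) = N²·Var(ȳ) = N²·(1 − n/N)·s²/n.
f = 1147/34845 = 0.03291720; Var(ȳ) = 0.96708280·269900/1147 = 227.56377.
Var(Ŷ) = 34845² · 227.56377 = 2.7630202 × 10^11.
SE(Ŷ) = √(2.7630202 × 10^11) = 525640.

525640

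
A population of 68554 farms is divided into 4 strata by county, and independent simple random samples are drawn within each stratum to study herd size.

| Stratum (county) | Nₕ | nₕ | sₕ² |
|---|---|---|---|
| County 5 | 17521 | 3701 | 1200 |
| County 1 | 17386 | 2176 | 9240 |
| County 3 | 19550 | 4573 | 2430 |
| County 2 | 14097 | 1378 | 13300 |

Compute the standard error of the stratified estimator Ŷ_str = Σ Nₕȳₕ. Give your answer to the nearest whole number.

55566

Var(Ŷ_str) = Σₕ Nₕ²(1 − fₕ)sₕ²/nₕ.
County 5: 17521²·(1 − 3701/17521)·1200/3701 = 7.8510744 × 10^7.
County 1: 17386²·(1 − 2176/17386)·9240/2176 = 1.1229023 × 10^9.
County 3: 19550²·(1 − 4573/19550)·2430/4573 = 1.555882 × 10^8.
County 2: 14097²·(1 − 1378/14097)·13300/1378 = 1.7305418 × 10^9.
Sum = 3.087543 × 10^9.
SE = √(3.087543 × 10^9) = 55566.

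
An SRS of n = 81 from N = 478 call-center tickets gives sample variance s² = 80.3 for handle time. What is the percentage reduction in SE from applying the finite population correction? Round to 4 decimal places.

f = n/N = 81/478 = 0.16945607.
SE_no-fpc = √(s²/n) = 0.99566964; SE_fpc = √((1−f)s²/n) = 0.90739539.
Ratio = √(1−f) = 0.91134183. Reduction = 100·(1 − 0.91134183) = 8.8658%.

8.8658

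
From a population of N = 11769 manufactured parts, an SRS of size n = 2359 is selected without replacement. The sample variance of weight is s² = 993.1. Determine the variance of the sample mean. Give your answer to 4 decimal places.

Under SRS without replacement, Var(ȳ) = (1 − f)·s²/n with f = n/N = 2359/11769 = 0.20044184.
Var(ȳ) = (1 − 0.20044184)·993.1/2359 = 0.79955816·0.42098347 = 0.33660077.

0.3366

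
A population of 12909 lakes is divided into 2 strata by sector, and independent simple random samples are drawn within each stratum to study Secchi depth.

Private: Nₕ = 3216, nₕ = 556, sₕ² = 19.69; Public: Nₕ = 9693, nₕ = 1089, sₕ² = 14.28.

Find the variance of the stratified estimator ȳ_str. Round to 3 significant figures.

Var(ȳ_str) = Σₕ Wₕ²(1 − fₕ)sₕ²/nₕ with Wₕ = Nₕ/N, N = 12909.
Private: Wₕ = 0.24912851; term = 0.24912851²·(1 − 0.17288557)·19.69/556 = 0.0018179561.
Public: Wₕ = 0.75087149; term = 0.75087149²·(1 − 0.11234912)·14.28/1089 = 0.0065625669.
Sum = 0.008380523.

0.00838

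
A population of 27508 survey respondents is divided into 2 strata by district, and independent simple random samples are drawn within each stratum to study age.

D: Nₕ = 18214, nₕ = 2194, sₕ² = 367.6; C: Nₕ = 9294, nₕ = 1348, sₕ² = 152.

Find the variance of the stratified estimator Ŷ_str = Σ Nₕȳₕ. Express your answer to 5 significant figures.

Var(Ŷ_str) = Σₕ Nₕ²(1 − fₕ)sₕ²/nₕ.
D: 18214²·(1 − 2194/18214)·367.6/2194 = 4.8888501 × 10^7.
C: 9294²·(1 − 1348/9294)·152/1348 = 8.3273137 × 10^6.
Sum = 5.7215815 × 10^7.

5.7216 × 10^7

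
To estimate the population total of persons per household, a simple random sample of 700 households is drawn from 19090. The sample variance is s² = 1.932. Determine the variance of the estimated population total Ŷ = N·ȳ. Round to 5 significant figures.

Var(Ŷ) = N²·Var(ȳ) = N²·(1 − n/N)·s²/n.
f = 700/19090 = 0.03666841; Var(ȳ) = 0.96333159·1.932/700 = 0.0026587952.
Var(Ŷ) = 19090² · 0.0026587952 = 968939.68.

968940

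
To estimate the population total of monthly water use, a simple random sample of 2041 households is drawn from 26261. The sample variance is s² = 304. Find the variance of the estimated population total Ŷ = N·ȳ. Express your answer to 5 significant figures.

9.4736 × 10^7

Var(Ŷ) = N²·Var(ȳ) = N²·(1 − n/N)·s²/n.
f = 2041/26261 = 0.07771981; Var(ȳ) = 0.92228019·304/2041 = 0.13737049.
Var(Ŷ) = 26261² · 0.13737049 = 9.4736201 × 10^7.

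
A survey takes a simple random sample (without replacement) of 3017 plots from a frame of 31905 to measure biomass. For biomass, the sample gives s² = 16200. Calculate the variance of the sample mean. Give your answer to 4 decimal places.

Under SRS without replacement, Var(ȳ) = (1 − f)·s²/n with f = n/N = 3017/31905 = 0.09456198.
Var(ȳ) = (1 − 0.09456198)·16200/3017 = 0.90543802·5.3695724 = 4.861815.

4.8618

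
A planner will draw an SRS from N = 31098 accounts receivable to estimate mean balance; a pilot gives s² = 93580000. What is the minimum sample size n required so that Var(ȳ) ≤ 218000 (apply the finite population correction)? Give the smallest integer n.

424

Without fpc, n₀ = s²/D = 93580000/218000 = 429.2661.
With fpc, (1 − n/N)·s²/n ≤ D requires n ≥ n₀/(1 + n₀/N) = 429.2661/(1 + 429.2661/31098) = 423.4213.
Rounding up, n = 424.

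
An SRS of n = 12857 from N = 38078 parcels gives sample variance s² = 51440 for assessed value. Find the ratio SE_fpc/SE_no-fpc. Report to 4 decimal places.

0.8138

f = n/N = 12857/38078 = 0.33764904.
SE_no-fpc = √(s²/n) = 2.0002333; SE_fpc = √((1−f)s²/n) = 1.6278888.
Ratio = √(1−f) = 0.81384947.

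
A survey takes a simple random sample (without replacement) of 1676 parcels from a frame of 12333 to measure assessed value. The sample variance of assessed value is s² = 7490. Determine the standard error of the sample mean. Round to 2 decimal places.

1.97

Under SRS without replacement, Var(ȳ) = (1 − f)·s²/n with f = n/N = 1676/12333 = 0.13589556.
Var(ȳ) = (1 − 0.13589556)·7490/1676 = 0.86410444·4.4689737 = 3.86166.
SE(ȳ) = √(3.86166) = 1.97.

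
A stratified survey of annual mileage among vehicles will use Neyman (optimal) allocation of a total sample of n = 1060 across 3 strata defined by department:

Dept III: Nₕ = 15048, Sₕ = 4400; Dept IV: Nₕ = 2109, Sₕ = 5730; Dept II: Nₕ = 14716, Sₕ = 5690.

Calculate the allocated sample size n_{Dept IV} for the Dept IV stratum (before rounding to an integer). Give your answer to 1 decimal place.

79.1

Neyman allocation: nₕ = n·NₕSₕ / Σⱼ NⱼSⱼ.
Σ NⱼSⱼ = 15048·4400 + 2109·5730 + 14716·5690 = 1.6202981 × 10^8.
n_{Dept IV} = 1060·2109·5730 / (1.6202981 × 10^8) = 79.1.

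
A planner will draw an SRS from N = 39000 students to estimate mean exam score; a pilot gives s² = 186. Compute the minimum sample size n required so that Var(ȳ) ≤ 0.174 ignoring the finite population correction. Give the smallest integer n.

1069

Without fpc, n₀ = s²/D = 186/0.174 = 1068.9655.
Rounding up, n = 1069.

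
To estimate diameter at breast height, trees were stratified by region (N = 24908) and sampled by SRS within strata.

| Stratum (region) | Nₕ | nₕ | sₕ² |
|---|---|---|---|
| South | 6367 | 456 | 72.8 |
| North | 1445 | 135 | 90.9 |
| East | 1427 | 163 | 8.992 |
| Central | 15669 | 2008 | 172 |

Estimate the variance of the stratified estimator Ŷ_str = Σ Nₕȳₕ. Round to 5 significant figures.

Var(Ŷ_str) = Σₕ Nₕ²(1 − fₕ)sₕ²/nₕ.
South: 6367²·(1 − 456/6367)·72.8/456 = 6.0084485 × 10^6.
North: 1445²·(1 − 135/1445)·90.9/135 = 1.2745863 × 10^6.
East: 1427²·(1 − 163/1427)·8.992/163 = 99503.817.
Central: 15669²·(1 − 2008/15669)·172/2008 = 1.8335321 × 10^7.
Sum = 2.571786 × 10^7.

2.5718 × 10^7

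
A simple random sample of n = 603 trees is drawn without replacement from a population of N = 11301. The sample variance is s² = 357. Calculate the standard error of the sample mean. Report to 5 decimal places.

Under SRS without replacement, Var(ȳ) = (1 − f)·s²/n with f = n/N = 603/11301 = 0.05335811.
Var(ȳ) = (1 − 0.05335811)·357/603 = 0.94664189·0.5920398 = 0.56044968.
SE(ȳ) = √(0.56044968) = 0.74863.

0.74863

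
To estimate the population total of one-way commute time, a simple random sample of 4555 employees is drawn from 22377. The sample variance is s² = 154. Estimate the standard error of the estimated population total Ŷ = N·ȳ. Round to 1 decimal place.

3671.9

Var(Ŷ) = N²·Var(ȳ) = N²·(1 − n/N)·s²/n.
f = 4555/22377 = 0.20355722; Var(ȳ) = 0.79644278·154/4555 = 0.026926935.
Var(Ŷ) = 22377² · 0.026926935 = 1.3483128 × 10^7.
SE(Ŷ) = √(1.3483128 × 10^7) = 3671.9.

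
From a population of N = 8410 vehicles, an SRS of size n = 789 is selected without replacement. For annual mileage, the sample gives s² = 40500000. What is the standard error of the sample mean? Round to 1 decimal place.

Under SRS without replacement, Var(ȳ) = (1 − f)·s²/n with f = n/N = 789/8410 = 0.09381688.
Var(ȳ) = (1 − 0.09381688)·40500000/789 = 0.90618312·51330.798 = 46515.103.
SE(ȳ) = √(46515.103) = 215.7.

215.7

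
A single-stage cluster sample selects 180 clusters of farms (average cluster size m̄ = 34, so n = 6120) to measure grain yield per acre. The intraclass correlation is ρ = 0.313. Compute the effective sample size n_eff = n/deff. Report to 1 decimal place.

deff = 1 + (34 − 1)·0.313 = 1 + 10.329 = 11.329.
n_eff = 6120 / 11.329 = 540.2.

540.2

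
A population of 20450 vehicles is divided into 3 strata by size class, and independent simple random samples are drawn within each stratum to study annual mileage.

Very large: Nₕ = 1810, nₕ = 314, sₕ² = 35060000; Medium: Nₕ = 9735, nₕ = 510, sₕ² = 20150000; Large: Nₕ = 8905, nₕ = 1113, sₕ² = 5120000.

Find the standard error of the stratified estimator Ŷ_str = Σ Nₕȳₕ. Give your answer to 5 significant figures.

Var(Ŷ_str) = Σₕ Nₕ²(1 − fₕ)sₕ²/nₕ.
Very large: 1810²·(1 − 314/1810)·35060000/314 = 3.0233779 × 10^11.
Medium: 9735²·(1 − 510/9735)·20150000/510 = 3.5481928 × 10^12.
Large: 8905²·(1 − 1113/8905)·5120000/1113 = 3.1919616 × 10^11.
Sum = 4.1697268 × 10^12.
SE = √(4.1697268 × 10^12) = 2.0420 × 10^6.

2.0420 × 10^6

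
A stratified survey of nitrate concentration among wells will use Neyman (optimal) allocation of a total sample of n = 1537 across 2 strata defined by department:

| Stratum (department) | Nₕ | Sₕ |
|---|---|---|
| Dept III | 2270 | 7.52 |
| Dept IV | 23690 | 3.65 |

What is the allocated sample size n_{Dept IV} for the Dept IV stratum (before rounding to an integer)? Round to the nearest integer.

1284

Neyman allocation: nₕ = n·NₕSₕ / Σⱼ NⱼSⱼ.
Σ NⱼSⱼ = 2270·7.52 + 23690·3.65 = 103538.9.
n_{Dept IV} = 1537·23690·3.65 / 103538.9 = 1284.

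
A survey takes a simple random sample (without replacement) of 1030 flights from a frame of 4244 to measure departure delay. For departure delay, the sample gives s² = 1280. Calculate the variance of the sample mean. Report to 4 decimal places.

0.9411

Under SRS without replacement, Var(ȳ) = (1 − f)·s²/n with f = n/N = 1030/4244 = 0.24269557.
Var(ȳ) = (1 − 0.24269557)·1280/1030 = 0.75730443·1.2427184 = 0.94111618.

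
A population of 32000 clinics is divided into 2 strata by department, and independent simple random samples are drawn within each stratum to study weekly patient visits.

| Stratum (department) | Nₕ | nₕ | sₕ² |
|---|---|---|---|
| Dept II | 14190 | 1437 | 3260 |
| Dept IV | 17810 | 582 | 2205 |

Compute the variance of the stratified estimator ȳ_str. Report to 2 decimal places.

Var(ȳ_str) = Σₕ Wₕ²(1 − fₕ)sₕ²/nₕ with Wₕ = Nₕ/N, N = 32000.
Dept II: Wₕ = 0.44343750; term = 0.44343750²·(1 − 0.10126850)·3260/1437 = 0.40091807.
Dept IV: Wₕ = 0.55656250; term = 0.55656250²·(1 − 0.03267827)·2205/582 = 1.1352315.
Sum = 1.5361496.

1.54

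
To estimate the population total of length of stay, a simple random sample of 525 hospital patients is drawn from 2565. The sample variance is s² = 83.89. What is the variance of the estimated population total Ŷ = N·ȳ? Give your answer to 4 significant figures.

Var(Ŷ) = N²·Var(ȳ) = N²·(1 − n/N)·s²/n.
f = 525/2565 = 0.20467836; Var(ȳ) = 0.79532164·83.89/525 = 0.12708482.
Var(Ŷ) = 2565² · 0.12708482 = 836119.62.

836100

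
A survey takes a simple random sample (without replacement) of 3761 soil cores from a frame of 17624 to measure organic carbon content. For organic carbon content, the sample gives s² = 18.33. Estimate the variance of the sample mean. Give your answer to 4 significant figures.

Under SRS without replacement, Var(ȳ) = (1 − f)·s²/n with f = n/N = 3761/17624 = 0.21340218.
Var(ȳ) = (1 − 0.21340218)·18.33/3761 = 0.78659782·0.0048737038 = 0.0038336448.

0.003834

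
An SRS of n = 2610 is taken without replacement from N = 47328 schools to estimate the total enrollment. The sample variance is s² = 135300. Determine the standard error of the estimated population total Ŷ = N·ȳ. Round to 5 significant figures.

Var(Ŷ) = N²·Var(ȳ) = N²·(1 − n/N)·s²/n.
f = 2610/47328 = 0.05514706; Var(ȳ) = 0.94485294·135300/2610 = 48.980308.
Var(Ŷ) = 47328² · 48.980308 = 1.0971293 × 10^11.
SE(Ŷ) = √(1.0971293 × 10^11) = 331230.

331230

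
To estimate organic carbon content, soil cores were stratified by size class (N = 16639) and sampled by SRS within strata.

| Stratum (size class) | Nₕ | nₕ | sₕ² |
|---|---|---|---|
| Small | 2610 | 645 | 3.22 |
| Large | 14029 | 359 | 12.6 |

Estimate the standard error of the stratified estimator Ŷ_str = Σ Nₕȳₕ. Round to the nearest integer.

Var(Ŷ_str) = Σₕ Nₕ²(1 − fₕ)sₕ²/nₕ.
Small: 2610²·(1 − 645/2610)·3.22/645 = 25603.493.
Large: 14029²·(1 − 359/14029)·12.6/359 = 6.7308719 × 10^6.
Sum = 6.7564754 × 10^6.
SE = √(6.7564754 × 10^6) = 2599.

2599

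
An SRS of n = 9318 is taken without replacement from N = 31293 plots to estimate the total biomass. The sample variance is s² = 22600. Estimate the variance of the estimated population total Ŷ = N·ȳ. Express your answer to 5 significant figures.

Var(Ŷ) = N²·Var(ȳ) = N²·(1 − n/N)·s²/n.
f = 9318/31293 = 0.29776627; Var(ȳ) = 0.70223373·22600/9318 = 1.7032069.
Var(Ŷ) = 31293² · 1.7032069 = 1.6678685 × 10^9.

1.6679 × 10^9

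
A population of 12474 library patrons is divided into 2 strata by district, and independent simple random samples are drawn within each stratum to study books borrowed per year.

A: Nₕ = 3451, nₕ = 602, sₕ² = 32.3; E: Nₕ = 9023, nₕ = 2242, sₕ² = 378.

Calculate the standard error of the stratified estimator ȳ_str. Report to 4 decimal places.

Var(ȳ_str) = Σₕ Wₕ²(1 − fₕ)sₕ²/nₕ with Wₕ = Nₕ/N, N = 12474.
A: Wₕ = 0.27665544; term = 0.27665544²·(1 − 0.17444219)·32.3/602 = 0.0033902518.
E: Wₕ = 0.72334456; term = 0.72334456²·(1 − 0.24847612)·378/2242 = 0.066296319.
Sum = 0.069686571.
SE = √(0.069686571) = 0.2640.

0.2640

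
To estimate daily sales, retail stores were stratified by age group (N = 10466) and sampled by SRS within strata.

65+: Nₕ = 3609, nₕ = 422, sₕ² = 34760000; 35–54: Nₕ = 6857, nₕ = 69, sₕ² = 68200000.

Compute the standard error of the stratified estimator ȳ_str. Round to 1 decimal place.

654.7

Var(ȳ_str) = Σₕ Wₕ²(1 − fₕ)sₕ²/nₕ with Wₕ = Nₕ/N, N = 10466.
65+: Wₕ = 0.34483088; term = 0.34483088²·(1 − 0.11692990)·34760000/422 = 8649.1773.
35–54: Wₕ = 0.65516912; term = 0.65516912²·(1 − 0.01006271)·68200000/69 = 420000.5.
Sum = 428649.68.
SE = √(428649.68) = 654.7.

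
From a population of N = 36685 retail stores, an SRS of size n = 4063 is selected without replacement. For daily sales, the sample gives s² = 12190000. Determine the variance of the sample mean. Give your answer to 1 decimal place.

Under SRS without replacement, Var(ȳ) = (1 − f)·s²/n with f = n/N = 4063/36685 = 0.11075371.
Var(ȳ) = (1 − 0.11075371)·12190000/4063 = 0.88924629·3000.2461 = 2667.9577.

2668.0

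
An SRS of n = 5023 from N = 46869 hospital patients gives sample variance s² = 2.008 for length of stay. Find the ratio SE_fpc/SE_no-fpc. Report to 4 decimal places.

f = n/N = 5023/46869 = 0.10717105.
SE_no-fpc = √(s²/n) = 0.019994027; SE_fpc = √((1−f)s²/n) = 0.018892281.
Ratio = √(1−f) = 0.94489626.

0.9449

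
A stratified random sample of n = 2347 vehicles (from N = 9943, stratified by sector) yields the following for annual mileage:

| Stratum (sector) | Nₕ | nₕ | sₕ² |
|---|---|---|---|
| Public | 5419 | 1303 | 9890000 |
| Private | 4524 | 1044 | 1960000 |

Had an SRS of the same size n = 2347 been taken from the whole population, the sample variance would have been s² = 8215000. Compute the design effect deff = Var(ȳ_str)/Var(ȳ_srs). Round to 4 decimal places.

0.7522

Var(ȳ_str) = Σ Wₕ²(1−fₕ)sₕ²/nₕ with Wₕ = Nₕ/9943:
  Public: (5419/9943)²·(1−1303/5419)·9890000/1303 = 1712.4248
  Private: (4524/9943)²·(1−1044/4524)·1960000/1044 = 298.9665
  → Var(ȳ_str) = 2011.3913.
Var(ȳ_srs) = (1 − 2347/9943)·8215000/2347 = 2674.0036.
deff = 2011.3913 / 2674.0036 = 0.7522.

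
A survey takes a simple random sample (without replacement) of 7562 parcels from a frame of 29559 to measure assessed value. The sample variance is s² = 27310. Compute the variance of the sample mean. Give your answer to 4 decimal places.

2.6876

Under SRS without replacement, Var(ȳ) = (1 − f)·s²/n with f = n/N = 7562/29559 = 0.25582733.
Var(ȳ) = (1 − 0.25582733)·27310/7562 = 0.74417267·3.6114784 = 2.6875636.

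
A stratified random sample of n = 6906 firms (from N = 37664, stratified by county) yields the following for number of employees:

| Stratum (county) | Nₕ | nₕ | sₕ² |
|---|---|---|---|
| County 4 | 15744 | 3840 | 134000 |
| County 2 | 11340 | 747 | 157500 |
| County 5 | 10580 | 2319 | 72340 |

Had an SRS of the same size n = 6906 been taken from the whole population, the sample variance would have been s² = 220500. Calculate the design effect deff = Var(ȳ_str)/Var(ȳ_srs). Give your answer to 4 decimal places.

0.9353

Var(ȳ_str) = Σ Wₕ²(1−fₕ)sₕ²/nₕ with Wₕ = Nₕ/37664:
  County 4: (15744/37664)²·(1−3840/15744)·134000/3840 = 4.6102947
  County 2: (11340/37664)²·(1−747/11340)·157500/747 = 17.854147
  County 5: (10580/37664)²·(1−2319/10580)·72340/2319 = 1.9219548
  → Var(ȳ_str) = 24.386397.
Var(ȳ_srs) = (1 − 6906/37664)·220500/6906 = 26.074361.
deff = 24.386397 / 26.074361 = 0.9353.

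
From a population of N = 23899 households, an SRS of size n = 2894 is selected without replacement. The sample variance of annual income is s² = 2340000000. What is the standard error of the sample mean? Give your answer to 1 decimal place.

Under SRS without replacement, Var(ȳ) = (1 − f)·s²/n with f = n/N = 2894/23899 = 0.12109293.
Var(ȳ) = (1 − 0.12109293)·2340000000/2894 = 0.87890707·808569.45 = 710657.41.
SE(ȳ) = √(710657.41) = 843.0.

843.0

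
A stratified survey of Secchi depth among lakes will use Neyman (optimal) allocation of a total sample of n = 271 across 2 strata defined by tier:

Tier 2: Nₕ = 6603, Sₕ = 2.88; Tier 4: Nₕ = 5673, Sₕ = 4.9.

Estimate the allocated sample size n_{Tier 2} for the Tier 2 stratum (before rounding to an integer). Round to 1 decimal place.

Neyman allocation: nₕ = n·NₕSₕ / Σⱼ NⱼSⱼ.
Σ NⱼSⱼ = 6603·2.88 + 5673·4.9 = 46814.34.
n_{Tier 2} = 271·6603·2.88 / 46814.34 = 110.1.

110.1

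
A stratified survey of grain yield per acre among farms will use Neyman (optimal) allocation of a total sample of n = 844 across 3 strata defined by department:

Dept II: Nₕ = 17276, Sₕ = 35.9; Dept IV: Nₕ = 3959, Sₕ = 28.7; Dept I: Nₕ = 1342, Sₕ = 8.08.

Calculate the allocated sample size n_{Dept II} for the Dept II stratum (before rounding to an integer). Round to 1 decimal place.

Neyman allocation: nₕ = n·NₕSₕ / Σⱼ NⱼSⱼ.
Σ NⱼSⱼ = 17276·35.9 + 3959·28.7 + 1342·8.08 = 744675.06.
n_{Dept II} = 844·17276·35.9 / 744675.06 = 702.9.

702.9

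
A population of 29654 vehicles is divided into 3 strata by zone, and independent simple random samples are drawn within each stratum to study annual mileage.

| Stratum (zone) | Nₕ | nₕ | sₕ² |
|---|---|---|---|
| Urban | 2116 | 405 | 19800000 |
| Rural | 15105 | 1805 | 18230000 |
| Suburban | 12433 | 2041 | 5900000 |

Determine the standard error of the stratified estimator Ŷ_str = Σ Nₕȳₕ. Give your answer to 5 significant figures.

1.6061 × 10^6

Var(Ŷ_str) = Σₕ Nₕ²(1 − fₕ)sₕ²/nₕ.
Urban: 2116²·(1 − 405/2116)·19800000/405 = 1.7700105 × 10^11.
Rural: 15105²·(1 − 1805/15105)·18230000/1805 = 2.028999 × 10^12.
Suburban: 12433²·(1 − 2041/12433)·5900000/2041 = 3.7349439 × 10^11.
Sum = 2.5794944 × 10^12.
SE = √(2.5794944 × 10^12) = 1.6061 × 10^6.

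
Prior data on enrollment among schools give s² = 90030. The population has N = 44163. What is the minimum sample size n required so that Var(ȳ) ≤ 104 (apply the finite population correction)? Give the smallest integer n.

850

Without fpc, n₀ = s²/D = 90030/104 = 865.6731.
With fpc, (1 − n/N)·s²/n ≤ D requires n ≥ n₀/(1 + n₀/N) = 865.6731/(1 + 865.6731/44163) = 849.0306.
Rounding up, n = 850.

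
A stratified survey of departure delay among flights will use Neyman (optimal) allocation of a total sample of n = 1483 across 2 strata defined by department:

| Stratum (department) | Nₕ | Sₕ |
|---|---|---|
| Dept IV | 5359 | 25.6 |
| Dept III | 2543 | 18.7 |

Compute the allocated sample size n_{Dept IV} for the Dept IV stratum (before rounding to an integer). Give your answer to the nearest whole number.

Neyman allocation: nₕ = n·NₕSₕ / Σⱼ NⱼSⱼ.
Σ NⱼSⱼ = 5359·25.6 + 2543·18.7 = 184744.5.
n_{Dept IV} = 1483·5359·25.6 / 184744.5 = 1101.

1101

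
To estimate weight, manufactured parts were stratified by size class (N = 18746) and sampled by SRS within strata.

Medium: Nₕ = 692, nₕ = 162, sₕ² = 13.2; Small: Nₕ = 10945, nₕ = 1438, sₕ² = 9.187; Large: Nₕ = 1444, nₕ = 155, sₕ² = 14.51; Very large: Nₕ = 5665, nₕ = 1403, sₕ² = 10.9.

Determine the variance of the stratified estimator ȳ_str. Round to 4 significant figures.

0.003006

Var(ȳ_str) = Σₕ Wₕ²(1 − fₕ)sₕ²/nₕ with Wₕ = Nₕ/N, N = 18746.
Medium: Wₕ = 0.03691454; term = 0.03691454²·(1 − 0.23410405)·13.2/162 = 8.5040079 × 10^-5.
Small: Wₕ = 0.58385789; term = 0.58385789²·(1 − 0.13138419)·9.187/1438 = 0.00189172.
Large: Wₕ = 0.07702977; term = 0.07702977²·(1 − 0.10734072)·14.51/155 = 4.9583662 × 10^-4.
Very large: Wₕ = 0.30219780; term = 0.30219780²·(1 − 0.24766108)·10.9/1403 = 5.3378327 × 10^-4.
Sum = 0.00300638.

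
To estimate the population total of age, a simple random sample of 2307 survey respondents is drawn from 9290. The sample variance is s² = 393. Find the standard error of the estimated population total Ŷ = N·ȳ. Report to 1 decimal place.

Var(Ŷ) = N²·Var(ȳ) = N²·(1 − n/N)·s²/n.
f = 2307/9290 = 0.24833154; Var(ȳ) = 0.75166846·393/2307 = 0.12804755.
Var(Ŷ) = 9290² · 0.12804755 = 1.1051029 × 10^7.
SE(Ŷ) = √(1.1051029 × 10^7) = 3324.3.

3324.3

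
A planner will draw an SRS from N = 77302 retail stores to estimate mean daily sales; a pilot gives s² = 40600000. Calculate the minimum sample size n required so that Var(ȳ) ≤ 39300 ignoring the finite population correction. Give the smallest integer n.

Without fpc, n₀ = s²/D = 40600000/39300 = 1033.0789.
Rounding up, n = 1034.

1034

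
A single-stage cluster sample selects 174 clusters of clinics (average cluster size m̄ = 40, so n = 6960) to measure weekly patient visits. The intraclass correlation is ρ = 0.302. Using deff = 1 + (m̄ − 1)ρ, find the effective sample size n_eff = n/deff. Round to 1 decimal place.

544.7

deff = 1 + (40 − 1)·0.302 = 1 + 11.778 = 12.778.
n_eff = 6960 / 12.778 = 544.7.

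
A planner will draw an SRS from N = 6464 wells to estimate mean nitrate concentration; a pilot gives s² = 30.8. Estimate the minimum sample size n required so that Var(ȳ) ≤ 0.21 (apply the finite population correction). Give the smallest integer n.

Without fpc, n₀ = s²/D = 30.8/0.21 = 146.6667.
With fpc, (1 − n/N)·s²/n ≤ D requires n ≥ n₀/(1 + n₀/N) = 146.6667/(1 + 146.6667/6464) = 143.4127.
Rounding up, n = 144.

144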